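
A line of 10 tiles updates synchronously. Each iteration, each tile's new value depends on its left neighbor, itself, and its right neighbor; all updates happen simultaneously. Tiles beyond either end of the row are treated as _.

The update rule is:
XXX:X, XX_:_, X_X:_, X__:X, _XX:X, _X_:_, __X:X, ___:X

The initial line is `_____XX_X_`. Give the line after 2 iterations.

iteration 1: XXXXXX___X
iteration 2: XXXXX_XXX_

XXXXX_XXX_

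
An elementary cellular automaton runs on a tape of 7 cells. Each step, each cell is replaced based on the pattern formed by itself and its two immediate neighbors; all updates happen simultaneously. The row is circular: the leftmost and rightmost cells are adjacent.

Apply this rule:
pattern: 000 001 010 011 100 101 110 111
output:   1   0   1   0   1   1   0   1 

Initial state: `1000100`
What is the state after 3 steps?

1111101

step 1: 1110110
step 2: 0101001
step 3: 1111101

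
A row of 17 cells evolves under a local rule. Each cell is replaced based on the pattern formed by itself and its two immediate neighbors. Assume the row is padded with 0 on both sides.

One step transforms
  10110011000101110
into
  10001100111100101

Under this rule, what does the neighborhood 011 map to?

At position 2 the neighborhood is 011; the next row has 0 there.

0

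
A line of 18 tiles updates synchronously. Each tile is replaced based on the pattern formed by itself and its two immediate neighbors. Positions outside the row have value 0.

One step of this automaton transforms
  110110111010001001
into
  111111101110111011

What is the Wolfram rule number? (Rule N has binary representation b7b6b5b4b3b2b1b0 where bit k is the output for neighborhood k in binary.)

111

position 7: 111 → 0  (bit 7 = 0)
position 1: 110 → 1  (bit 6 = 1)
position 2: 101 → 1  (bit 5 = 1)
position 11: 100 → 0  (bit 4 = 0)
position 0: 011 → 1  (bit 3 = 1)
position 10: 010 → 1  (bit 2 = 1)
position 13: 001 → 1  (bit 1 = 1)
position 12: 000 → 1  (bit 0 = 1)
bits b7..b0 = 01101111 = 111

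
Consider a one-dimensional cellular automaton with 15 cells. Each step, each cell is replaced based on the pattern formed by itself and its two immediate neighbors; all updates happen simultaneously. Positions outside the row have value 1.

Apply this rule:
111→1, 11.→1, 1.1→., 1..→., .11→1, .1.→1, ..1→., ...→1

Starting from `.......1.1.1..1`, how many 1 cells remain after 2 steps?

9

.11111.1.1.1..1
.11111.1.1.1..1
count of 1: 9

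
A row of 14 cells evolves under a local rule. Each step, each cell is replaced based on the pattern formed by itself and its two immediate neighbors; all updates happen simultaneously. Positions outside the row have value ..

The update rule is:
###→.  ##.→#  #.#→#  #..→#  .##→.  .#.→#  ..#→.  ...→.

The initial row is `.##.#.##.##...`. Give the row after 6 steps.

step 1: ..####.##.##..
step 2: .....##.##.##.
step 3: ......##.##.##
step 4: .......##.##.#
step 5: ........##.###
step 6: .........##..#

.........##..#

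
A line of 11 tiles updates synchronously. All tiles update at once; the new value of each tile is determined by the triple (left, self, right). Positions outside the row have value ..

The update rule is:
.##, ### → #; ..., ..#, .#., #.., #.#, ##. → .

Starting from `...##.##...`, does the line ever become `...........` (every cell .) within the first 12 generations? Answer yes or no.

...#..#....
...........
all cells are . at generation 2

yes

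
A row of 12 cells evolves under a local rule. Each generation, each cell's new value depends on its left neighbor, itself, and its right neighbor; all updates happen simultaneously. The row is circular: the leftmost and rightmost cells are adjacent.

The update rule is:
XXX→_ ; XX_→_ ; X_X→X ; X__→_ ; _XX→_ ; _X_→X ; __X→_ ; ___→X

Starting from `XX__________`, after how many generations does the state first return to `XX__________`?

___XXXXXXXX_
XX__________

2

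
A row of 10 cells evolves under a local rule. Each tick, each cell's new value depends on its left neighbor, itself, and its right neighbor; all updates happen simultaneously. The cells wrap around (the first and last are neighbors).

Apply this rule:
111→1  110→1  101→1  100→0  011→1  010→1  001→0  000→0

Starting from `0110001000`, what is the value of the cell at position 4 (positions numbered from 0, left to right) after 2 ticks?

0

tick 1: 0110001000  (fixed point — unchanged through tick 2)
position 4 holds 0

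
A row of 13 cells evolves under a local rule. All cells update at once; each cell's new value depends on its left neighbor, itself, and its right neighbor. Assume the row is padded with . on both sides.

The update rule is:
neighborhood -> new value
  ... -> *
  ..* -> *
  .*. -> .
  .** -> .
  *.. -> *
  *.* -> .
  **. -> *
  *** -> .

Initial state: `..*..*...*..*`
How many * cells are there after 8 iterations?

**.**.***.**.
.*..*...*..**
*.**.***.**.*
...*...*..*..
***.***.**.**
..*...*..*..*
**.***.**.**.
.*...*..*..**
count of *: 5

5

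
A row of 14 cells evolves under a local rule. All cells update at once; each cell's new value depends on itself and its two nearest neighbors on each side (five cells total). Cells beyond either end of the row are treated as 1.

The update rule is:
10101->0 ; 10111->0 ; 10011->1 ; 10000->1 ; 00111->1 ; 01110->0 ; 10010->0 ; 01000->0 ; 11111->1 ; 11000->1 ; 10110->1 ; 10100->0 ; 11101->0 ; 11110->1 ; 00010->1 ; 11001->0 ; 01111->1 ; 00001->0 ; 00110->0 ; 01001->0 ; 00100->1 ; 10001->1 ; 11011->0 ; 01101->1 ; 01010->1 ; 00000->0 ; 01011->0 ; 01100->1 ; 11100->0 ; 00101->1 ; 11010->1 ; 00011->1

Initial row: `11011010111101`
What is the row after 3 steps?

01010110000111

10011100011000
00110011101111
01010110000111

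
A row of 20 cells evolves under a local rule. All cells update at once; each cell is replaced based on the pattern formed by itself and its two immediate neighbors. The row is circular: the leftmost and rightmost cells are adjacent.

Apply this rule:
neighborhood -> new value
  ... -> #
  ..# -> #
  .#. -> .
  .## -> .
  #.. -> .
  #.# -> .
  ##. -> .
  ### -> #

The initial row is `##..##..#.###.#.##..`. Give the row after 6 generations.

#..##..##..##...##..

...#...#...#.......#
.##..##..##..######.
#...#...#...#.####..
..##..##..##...##..#
.#...#...#...##...#.
#..##..##..##...##..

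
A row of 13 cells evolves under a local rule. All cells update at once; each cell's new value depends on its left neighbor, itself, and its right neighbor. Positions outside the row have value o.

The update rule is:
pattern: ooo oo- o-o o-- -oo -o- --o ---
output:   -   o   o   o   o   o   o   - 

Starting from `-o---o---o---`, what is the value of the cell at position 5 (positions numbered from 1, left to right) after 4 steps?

o

ooo-ooo-ooo-o
--ooo-ooo-ooo
ooo-ooo-ooo--
--ooo-ooo-ooo
position 5 holds o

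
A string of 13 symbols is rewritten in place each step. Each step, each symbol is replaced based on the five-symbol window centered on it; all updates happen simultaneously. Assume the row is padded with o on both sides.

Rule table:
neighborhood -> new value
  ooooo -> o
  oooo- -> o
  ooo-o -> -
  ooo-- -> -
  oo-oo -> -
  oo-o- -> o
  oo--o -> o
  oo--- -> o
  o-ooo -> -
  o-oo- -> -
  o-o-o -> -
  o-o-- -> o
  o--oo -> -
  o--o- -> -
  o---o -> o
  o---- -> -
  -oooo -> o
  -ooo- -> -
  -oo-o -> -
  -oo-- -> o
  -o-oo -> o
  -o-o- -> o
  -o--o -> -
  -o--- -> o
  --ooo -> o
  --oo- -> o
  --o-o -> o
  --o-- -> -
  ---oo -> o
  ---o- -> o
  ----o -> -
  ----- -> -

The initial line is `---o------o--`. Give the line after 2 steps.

ooo-o----o---
oo-ooo--o-ooo

oo-ooo--o-ooo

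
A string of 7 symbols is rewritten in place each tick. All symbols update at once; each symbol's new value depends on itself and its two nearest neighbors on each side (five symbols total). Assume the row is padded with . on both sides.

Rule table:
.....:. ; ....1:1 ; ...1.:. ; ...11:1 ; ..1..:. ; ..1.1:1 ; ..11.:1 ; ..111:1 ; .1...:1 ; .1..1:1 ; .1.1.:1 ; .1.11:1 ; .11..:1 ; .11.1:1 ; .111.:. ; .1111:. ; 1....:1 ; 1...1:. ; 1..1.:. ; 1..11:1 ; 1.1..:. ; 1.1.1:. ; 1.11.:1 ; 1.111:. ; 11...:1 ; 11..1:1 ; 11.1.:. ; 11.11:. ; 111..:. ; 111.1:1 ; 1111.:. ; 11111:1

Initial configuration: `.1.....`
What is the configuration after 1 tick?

..11...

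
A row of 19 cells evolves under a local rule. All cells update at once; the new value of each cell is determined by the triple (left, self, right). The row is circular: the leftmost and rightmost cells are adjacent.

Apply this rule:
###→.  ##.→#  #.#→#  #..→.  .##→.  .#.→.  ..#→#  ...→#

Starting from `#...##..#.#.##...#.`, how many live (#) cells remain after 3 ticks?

..##.#.#.#.#.#.##.#
.#.##.#.#.#.#.#.##.
#.#.##.#.#.#.#.#.#.
count of #: 10

10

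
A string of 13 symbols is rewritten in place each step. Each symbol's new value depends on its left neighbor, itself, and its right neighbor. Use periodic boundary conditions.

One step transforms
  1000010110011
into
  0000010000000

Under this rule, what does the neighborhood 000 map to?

At position 2 the neighborhood is 000; the next row has 0 there.

0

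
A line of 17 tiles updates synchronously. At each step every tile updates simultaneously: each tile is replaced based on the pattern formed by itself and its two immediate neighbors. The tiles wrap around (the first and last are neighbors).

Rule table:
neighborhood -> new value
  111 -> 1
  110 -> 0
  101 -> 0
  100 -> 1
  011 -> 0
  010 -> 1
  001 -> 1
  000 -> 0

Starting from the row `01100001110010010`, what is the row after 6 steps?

10010010101111111
01111110100111111
00111100111011110
01011011010001101
01000000011010001
01100000100011011

01100000100011011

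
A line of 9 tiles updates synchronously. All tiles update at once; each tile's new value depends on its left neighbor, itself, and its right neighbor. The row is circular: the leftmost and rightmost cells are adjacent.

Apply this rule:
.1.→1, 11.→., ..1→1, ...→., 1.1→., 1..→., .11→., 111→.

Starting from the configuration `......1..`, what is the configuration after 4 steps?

.....11..
....1....
...11....
..1......

..1......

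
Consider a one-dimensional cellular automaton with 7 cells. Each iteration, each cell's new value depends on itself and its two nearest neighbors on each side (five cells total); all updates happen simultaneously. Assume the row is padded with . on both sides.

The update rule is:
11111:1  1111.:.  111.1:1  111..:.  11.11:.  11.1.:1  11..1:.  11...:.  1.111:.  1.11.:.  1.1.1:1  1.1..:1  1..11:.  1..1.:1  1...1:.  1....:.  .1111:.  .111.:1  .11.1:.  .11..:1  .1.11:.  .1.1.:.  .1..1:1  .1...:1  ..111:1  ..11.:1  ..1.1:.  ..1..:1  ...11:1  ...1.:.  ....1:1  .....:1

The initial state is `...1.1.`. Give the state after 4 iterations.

iteration 1: 11...11
iteration 2: 11..111
iteration 3: 11..11.
iteration 4: 11..11.

11..11.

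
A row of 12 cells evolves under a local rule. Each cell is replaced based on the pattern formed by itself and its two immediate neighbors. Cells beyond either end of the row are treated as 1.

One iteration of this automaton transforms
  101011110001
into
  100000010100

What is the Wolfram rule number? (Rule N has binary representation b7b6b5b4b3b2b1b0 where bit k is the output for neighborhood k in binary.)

position 5: 111 → 0  (bit 7 = 0)
position 0: 110 → 1  (bit 6 = 1)
position 1: 101 → 0  (bit 5 = 0)
position 8: 100 → 0  (bit 4 = 0)
position 4: 011 → 0  (bit 3 = 0)
position 2: 010 → 0  (bit 2 = 0)
position 10: 001 → 0  (bit 1 = 0)
position 9: 000 → 1  (bit 0 = 1)
bits b7..b0 = 01000001 = 65

65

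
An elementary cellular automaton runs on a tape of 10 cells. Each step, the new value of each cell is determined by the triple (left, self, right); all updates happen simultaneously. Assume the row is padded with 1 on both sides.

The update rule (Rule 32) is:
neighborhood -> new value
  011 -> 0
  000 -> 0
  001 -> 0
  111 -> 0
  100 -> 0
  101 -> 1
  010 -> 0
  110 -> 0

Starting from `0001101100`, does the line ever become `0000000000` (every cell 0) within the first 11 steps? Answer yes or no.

0000010000
0000000000
all cells are 0 at step 2

yes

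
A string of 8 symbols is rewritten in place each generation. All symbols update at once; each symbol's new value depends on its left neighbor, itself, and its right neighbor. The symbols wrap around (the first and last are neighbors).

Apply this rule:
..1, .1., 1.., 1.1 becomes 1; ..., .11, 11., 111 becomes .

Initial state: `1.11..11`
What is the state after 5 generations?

11111..1

generation 1: .1..11..
generation 2: 1111..1.
generation 3: ....1111
generation 4: 1..1....
generation 5: 11111..1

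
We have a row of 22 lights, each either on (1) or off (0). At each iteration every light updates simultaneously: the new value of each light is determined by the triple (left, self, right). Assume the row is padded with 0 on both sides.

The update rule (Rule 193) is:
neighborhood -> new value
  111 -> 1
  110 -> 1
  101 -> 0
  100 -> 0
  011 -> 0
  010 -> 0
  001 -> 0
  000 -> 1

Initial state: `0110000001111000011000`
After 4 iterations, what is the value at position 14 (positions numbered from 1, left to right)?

0010111100111011001011
1000011100011001000001
0011001101001000011100
1001000100000011001101
position 14 holds 0

0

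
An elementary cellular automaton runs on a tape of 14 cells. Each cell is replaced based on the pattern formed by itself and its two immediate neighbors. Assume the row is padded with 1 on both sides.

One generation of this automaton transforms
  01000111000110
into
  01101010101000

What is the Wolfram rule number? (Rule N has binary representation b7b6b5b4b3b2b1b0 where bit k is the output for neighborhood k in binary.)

position 6: 111 → 1  (bit 7 = 1)
position 7: 110 → 0  (bit 6 = 0)
position 0: 101 → 0  (bit 5 = 0)
position 2: 100 → 1  (bit 4 = 1)
position 5: 011 → 0  (bit 3 = 0)
position 1: 010 → 1  (bit 2 = 1)
position 4: 001 → 1  (bit 1 = 1)
position 3: 000 → 0  (bit 0 = 0)
bits b7..b0 = 10010110 = 150

150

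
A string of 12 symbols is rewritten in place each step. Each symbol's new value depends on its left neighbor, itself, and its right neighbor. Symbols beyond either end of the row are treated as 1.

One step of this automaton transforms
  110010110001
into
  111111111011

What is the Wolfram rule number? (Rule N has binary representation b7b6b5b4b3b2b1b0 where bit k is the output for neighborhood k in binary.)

254

position 0: 111 → 1  (bit 7 = 1)
position 1: 110 → 1  (bit 6 = 1)
position 5: 101 → 1  (bit 5 = 1)
position 2: 100 → 1  (bit 4 = 1)
position 6: 011 → 1  (bit 3 = 1)
position 4: 010 → 1  (bit 2 = 1)
position 3: 001 → 1  (bit 1 = 1)
position 9: 000 → 0  (bit 0 = 0)
bits b7..b0 = 11111110 = 254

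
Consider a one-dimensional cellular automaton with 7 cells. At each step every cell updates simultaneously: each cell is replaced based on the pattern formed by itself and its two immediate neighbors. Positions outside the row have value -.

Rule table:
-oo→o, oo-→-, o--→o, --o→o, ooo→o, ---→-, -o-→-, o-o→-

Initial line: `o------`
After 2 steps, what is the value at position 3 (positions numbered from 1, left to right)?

o

-o-----
o-o----
position 3 holds o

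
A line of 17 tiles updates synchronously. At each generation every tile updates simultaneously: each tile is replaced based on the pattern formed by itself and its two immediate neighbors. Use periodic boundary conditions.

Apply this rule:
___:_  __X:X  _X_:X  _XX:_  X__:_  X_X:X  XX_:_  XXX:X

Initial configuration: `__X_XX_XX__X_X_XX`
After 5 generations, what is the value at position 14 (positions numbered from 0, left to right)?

X

_XXX__X___XXXXX__
X_X__XX__X_XXX___
XXX_X___XXX_X___X
XX_XX__X_X_XX__X_
__X___XXXXX___XXX
position 14 holds X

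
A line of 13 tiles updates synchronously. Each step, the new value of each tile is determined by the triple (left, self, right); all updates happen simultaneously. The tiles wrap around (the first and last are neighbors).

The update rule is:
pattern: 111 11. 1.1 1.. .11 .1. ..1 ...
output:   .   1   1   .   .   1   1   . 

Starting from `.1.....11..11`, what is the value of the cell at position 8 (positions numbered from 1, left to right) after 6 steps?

11....1.1.1.1
.1...1111111.
11..1......1.
.1.11.....111
111.1....1..1
..111...11.1.
position 8 holds .

.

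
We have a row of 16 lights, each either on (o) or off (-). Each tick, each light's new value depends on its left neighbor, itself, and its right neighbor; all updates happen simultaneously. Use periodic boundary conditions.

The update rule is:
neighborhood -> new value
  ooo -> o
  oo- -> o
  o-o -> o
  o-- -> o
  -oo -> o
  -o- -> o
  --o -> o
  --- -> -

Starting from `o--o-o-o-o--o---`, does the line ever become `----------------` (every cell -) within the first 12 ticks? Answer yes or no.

oooooooooooooo-o
oooooooooooooooo
oooooooooooooooo  (fixed point — unchanged through tick 12)
tick 12 is oooooooooooooooo, still not uniform -

no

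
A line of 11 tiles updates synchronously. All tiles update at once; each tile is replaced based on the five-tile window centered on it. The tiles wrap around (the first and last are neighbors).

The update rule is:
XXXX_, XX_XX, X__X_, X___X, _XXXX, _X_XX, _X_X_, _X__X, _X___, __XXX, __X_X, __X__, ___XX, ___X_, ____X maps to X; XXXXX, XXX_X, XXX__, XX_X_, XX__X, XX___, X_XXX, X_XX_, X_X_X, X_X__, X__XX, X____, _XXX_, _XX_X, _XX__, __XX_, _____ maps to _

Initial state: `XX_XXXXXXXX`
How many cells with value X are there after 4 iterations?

iteration 1: X_X_X______
iteration 2: XX_X_X___XX
iteration 3: X___X_XXXXX
iteration 4: __XXXX_X__X
count of X: 6

6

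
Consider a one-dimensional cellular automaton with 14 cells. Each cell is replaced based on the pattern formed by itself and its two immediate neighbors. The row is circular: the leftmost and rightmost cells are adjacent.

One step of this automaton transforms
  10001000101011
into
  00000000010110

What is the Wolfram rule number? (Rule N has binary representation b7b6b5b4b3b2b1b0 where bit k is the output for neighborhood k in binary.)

40

position 13: 111 → 0  (bit 7 = 0)
position 0: 110 → 0  (bit 6 = 0)
position 9: 101 → 1  (bit 5 = 1)
position 1: 100 → 0  (bit 4 = 0)
position 12: 011 → 1  (bit 3 = 1)
position 4: 010 → 0  (bit 2 = 0)
position 3: 001 → 0  (bit 1 = 0)
position 2: 000 → 0  (bit 0 = 0)
bits b7..b0 = 00101000 = 40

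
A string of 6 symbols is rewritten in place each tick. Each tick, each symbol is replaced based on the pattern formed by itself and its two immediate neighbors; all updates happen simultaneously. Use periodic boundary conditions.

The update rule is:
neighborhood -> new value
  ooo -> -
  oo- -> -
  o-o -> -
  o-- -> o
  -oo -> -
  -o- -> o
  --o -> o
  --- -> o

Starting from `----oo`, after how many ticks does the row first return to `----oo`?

oooo--
----oo

2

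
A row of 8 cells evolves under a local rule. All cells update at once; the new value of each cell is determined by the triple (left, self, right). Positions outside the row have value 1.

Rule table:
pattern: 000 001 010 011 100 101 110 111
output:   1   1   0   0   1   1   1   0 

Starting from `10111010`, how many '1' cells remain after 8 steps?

11001101
01110110
10011011
11101100
00110111
11011000
01101111
10110000
count of 1: 3

3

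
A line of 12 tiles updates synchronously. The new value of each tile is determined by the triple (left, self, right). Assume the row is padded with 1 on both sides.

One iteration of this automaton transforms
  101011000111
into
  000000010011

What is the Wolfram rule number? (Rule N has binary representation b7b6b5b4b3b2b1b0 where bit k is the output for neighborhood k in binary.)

position 10: 111 → 1  (bit 7 = 1)
position 0: 110 → 0  (bit 6 = 0)
position 1: 101 → 0  (bit 5 = 0)
position 6: 100 → 0  (bit 4 = 0)
position 4: 011 → 0  (bit 3 = 0)
position 2: 010 → 0  (bit 2 = 0)
position 8: 001 → 0  (bit 1 = 0)
position 7: 000 → 1  (bit 0 = 1)
bits b7..b0 = 10000001 = 129

129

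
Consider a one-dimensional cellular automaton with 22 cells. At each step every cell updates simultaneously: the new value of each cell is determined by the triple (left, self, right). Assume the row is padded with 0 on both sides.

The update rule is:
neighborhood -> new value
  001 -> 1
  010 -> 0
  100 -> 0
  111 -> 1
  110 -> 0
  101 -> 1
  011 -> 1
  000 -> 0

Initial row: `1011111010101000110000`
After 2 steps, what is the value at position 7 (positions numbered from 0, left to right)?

0111110101010001100000
1111101010100011000000
position 7 holds 0

0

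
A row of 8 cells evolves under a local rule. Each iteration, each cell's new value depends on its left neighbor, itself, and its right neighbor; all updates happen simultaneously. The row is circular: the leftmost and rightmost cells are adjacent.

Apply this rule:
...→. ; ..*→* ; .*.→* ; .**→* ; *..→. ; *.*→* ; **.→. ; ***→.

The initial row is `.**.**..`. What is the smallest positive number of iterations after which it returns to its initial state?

8

**.**...
*.**...*
.**...**
**...**.
*...**.*
...**.**
..**.**.
.**.**..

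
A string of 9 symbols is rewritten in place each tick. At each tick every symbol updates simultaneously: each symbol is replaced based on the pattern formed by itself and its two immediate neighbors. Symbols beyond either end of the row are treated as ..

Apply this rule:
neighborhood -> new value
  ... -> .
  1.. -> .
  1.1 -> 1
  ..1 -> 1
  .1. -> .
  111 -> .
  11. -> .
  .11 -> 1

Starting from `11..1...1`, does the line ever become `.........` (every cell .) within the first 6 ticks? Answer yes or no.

no

tick 1: 1..1...1.
tick 2: ..1...1..
tick 3: .1...1...
tick 4: 1...1....
tick 5: ...1.....
tick 6: ..1......
tick 6 is ..1......, still not uniform .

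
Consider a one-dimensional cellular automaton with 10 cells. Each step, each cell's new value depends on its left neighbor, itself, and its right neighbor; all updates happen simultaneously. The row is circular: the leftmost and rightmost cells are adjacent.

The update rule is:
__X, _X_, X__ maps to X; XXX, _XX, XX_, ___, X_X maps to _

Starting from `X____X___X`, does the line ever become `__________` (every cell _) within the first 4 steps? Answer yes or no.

_X__XXX_X_
XXXX____XX
____X__X__
___XXXXXX_
step 4 is ___XXXXXX_, still not uniform _

no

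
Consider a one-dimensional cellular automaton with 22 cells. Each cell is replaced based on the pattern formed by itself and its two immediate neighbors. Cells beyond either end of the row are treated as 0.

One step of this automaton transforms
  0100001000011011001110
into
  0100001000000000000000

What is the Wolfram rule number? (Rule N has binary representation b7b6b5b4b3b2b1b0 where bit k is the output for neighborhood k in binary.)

4

position 19: 111 → 0  (bit 7 = 0)
position 12: 110 → 0  (bit 6 = 0)
position 13: 101 → 0  (bit 5 = 0)
position 2: 100 → 0  (bit 4 = 0)
position 11: 011 → 0  (bit 3 = 0)
position 1: 010 → 1  (bit 2 = 1)
position 0: 001 → 0  (bit 1 = 0)
position 3: 000 → 0  (bit 0 = 0)
bits b7..b0 = 00000100 = 4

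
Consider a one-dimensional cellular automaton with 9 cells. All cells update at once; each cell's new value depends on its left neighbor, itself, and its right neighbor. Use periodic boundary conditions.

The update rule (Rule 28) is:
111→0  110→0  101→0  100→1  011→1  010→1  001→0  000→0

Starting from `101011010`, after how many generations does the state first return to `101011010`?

101010010
101011010

2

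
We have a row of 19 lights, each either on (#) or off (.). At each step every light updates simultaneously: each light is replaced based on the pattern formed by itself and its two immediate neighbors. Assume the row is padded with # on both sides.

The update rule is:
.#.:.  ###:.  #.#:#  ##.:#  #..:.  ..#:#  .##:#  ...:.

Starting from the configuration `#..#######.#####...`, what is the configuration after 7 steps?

#.##.....###...#..#
####....##.#..#..##
...#...####..#..##.
..#...##..#.#..####
.#...###.#.#..##...
#...##.##.#..###..#
#..#######..##.#.##

#..#######..##.#.##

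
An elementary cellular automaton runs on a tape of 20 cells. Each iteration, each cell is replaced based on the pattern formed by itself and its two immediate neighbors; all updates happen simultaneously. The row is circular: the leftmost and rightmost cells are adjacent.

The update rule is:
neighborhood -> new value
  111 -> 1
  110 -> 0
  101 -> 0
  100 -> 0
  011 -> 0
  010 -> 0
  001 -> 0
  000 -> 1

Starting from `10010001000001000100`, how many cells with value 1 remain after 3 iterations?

00000100011100010000
11110001001001000111
11100100000000010011
count of 1: 7

7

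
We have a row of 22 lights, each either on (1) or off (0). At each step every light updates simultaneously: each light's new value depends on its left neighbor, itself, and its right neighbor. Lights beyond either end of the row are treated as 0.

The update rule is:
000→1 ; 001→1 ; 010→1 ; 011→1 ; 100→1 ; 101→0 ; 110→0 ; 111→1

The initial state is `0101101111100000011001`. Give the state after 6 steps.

1111100111111001100110

step 1: 1101001111011111110111
step 2: 1001111110011111100110
step 3: 1111111101111111011101
step 4: 1111111001111110011001
step 5: 1111110111111101110111
step 6: 1111100111111001100110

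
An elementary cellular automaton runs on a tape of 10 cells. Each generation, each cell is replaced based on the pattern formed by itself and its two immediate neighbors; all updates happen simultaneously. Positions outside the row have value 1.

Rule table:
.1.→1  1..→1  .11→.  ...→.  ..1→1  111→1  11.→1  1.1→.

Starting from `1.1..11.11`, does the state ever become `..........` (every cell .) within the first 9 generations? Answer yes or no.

no

1.111.1..1
1..11.111.
111.1..11.
111.111.1.
111..11.1.
11111.1.1.
11111.1.1.  (fixed point — unchanged through generation 9)
generation 9 is 11111.1.1., still not uniform .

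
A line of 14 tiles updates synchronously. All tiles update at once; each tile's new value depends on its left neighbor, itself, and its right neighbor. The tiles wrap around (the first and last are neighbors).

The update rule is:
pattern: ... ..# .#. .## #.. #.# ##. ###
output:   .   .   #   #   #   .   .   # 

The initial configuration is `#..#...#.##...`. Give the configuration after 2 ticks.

tick 1: ##.##..#.#.#..
tick 2: #..#.#.#.#.##.

#..#.#.#.#.##.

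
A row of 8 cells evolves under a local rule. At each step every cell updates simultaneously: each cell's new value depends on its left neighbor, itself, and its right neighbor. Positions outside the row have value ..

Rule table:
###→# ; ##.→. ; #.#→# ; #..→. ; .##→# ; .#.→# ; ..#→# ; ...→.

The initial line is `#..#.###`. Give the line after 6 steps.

#.#####.
######..
#####...
####....
###.....
##......

##......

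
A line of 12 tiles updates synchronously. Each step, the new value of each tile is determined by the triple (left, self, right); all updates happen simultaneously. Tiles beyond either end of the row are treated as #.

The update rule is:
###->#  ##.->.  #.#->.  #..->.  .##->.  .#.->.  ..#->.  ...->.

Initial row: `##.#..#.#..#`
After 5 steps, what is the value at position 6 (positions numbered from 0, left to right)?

step 1: #...........
step 2: ............
step 3: ............  (fixed point — unchanged through step 5)
position 6 holds .

.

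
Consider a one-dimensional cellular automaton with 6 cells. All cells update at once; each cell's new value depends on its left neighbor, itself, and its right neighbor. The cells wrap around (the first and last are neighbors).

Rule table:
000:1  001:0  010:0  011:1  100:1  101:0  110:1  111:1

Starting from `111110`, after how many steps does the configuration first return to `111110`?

1

111110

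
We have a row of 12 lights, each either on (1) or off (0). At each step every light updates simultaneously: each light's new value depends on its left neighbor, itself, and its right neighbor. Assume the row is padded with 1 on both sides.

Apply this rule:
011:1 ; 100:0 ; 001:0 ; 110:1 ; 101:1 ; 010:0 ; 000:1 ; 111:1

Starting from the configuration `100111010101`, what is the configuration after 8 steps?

100111111111

step 1: 100111101011
step 2: 100111110111
step 3: 100111111111
step 4: 100111111111  (fixed point — unchanged through step 8)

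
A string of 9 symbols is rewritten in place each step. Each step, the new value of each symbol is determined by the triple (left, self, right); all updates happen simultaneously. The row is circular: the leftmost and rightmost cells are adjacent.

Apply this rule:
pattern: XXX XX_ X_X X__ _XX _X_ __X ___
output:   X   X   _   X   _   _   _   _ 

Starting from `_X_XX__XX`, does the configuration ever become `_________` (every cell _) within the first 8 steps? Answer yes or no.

no

____XX__X
X____XX__
_X____XX_
__X____XX
X__X____X
XX__X____
_XX__X___
__XX__X__
step 8 is __XX__X__, still not uniform _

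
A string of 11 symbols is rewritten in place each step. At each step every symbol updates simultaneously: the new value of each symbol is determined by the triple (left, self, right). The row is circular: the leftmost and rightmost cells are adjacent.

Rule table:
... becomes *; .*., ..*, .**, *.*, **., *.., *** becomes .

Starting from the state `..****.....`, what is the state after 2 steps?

..****.....

*......****
..****.....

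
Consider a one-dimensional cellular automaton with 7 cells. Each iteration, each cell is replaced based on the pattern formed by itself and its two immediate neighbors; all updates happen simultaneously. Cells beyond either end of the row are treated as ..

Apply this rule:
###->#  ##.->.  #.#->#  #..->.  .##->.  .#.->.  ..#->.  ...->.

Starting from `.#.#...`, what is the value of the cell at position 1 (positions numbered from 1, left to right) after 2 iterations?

.

iteration 1: ..#....
iteration 2: .......
position 1 holds .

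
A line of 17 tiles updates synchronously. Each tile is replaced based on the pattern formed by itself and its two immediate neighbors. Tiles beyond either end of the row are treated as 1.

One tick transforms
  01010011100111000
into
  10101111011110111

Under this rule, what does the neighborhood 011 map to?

At position 6 the neighborhood is 011; the next row has 1 there.

1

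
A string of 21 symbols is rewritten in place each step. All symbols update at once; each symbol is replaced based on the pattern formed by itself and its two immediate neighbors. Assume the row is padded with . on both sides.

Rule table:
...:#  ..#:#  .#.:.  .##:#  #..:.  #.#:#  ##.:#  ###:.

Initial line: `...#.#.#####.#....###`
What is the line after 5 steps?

##.###.##.###.##.##..

###.#.##...##..####.#
#.##.###.####.##..##.
.#####.###..####.###.
##...###.#.##..###.#.
##.###.##.###.##.##..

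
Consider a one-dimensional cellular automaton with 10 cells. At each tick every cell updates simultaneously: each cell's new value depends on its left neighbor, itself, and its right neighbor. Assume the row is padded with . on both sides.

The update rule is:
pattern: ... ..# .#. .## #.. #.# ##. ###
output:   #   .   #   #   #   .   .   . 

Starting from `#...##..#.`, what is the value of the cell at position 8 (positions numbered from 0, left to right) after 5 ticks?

#

tick 1: ###.#.#.##
tick 2: #...#.#.#.
tick 3: ###.#.#.##  (repeats tick 1; period 2)
tick 5: ###.#.#.##
position 8 holds #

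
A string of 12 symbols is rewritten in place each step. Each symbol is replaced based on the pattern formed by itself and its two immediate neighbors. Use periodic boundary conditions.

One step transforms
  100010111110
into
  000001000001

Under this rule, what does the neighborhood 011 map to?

0

At position 6 the neighborhood is 011; the next row has 0 there.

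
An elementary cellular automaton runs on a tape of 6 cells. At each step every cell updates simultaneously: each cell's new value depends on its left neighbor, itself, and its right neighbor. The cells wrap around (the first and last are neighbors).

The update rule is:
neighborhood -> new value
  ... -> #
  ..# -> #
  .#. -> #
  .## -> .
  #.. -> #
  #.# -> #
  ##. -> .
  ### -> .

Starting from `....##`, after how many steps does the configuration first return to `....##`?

2

####..
....##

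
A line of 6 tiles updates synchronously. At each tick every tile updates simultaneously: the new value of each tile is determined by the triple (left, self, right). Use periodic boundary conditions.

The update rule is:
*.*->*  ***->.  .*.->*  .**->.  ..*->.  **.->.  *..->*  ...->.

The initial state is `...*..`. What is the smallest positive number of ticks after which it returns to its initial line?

...**.
.....*
*....*
.*....
.**...
...*..

6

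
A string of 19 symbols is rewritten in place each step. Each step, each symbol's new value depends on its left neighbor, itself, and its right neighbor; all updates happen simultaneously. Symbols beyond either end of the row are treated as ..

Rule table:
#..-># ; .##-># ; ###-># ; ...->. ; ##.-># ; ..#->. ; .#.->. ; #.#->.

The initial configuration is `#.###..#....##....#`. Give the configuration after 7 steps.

..#########.#######

..####..#...###....
..#####..#..####...
..######..#.#####..
..#######...######.
..########..#######
..#########.#######
..#########.#######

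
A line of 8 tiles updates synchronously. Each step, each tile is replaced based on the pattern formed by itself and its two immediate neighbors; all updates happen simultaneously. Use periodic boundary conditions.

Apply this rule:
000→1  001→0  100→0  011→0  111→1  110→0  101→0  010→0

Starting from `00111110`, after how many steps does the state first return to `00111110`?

6

step 1: 10011100
step 2: 00001000
step 3: 11100011
step 4: 11001001
step 5: 10000000
step 6: 00111110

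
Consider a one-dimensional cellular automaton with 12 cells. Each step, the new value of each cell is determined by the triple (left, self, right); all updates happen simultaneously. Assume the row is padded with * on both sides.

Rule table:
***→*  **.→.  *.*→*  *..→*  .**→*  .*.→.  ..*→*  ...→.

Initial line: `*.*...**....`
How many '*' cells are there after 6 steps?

10

.*.*.**.*..*
*.*.**.*.***
.*.**.*.****
*.**.*.*****
.**.*.******
**.*.*******
count of *: 10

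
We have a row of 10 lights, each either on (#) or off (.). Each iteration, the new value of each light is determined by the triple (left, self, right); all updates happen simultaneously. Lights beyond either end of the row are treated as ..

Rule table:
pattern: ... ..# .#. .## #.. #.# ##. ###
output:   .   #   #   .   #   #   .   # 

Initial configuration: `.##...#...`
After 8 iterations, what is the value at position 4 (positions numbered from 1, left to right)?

#..#.###..
#####.#.#.
.###.#####
#.#.#.###.
######.#.#
.####.####
#.##.#.##.
##..###..#
position 4 holds .

.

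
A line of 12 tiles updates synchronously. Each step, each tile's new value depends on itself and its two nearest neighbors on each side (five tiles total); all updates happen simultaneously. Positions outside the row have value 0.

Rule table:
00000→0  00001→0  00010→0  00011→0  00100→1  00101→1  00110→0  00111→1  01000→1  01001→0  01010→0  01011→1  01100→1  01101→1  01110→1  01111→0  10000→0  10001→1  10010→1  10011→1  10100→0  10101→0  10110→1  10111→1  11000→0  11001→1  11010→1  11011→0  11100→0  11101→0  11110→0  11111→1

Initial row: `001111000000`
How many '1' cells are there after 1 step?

step 1: 001000000000
count of 1: 1

1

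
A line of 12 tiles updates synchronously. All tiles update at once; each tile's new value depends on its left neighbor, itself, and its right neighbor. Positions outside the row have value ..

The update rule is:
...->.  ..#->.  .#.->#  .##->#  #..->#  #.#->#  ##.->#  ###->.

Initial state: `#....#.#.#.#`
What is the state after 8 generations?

#.##...###.#

##...#######
###..#.....#
#.##.##....#
########...#
#......##..#
##.....###.#
###....#.###
#.##...###.#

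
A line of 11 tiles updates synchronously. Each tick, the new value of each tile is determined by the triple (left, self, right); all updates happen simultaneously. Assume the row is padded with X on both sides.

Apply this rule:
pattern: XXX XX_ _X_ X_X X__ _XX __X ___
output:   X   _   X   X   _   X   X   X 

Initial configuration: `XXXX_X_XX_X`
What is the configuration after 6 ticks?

XXX_XXXXXXX

XXX_XXXX_XX
XX_XXXX_XXX
X_XXXX_XXXX
_XXXX_XXXXX
XXXX_XXXXXX
XXX_XXXXXXX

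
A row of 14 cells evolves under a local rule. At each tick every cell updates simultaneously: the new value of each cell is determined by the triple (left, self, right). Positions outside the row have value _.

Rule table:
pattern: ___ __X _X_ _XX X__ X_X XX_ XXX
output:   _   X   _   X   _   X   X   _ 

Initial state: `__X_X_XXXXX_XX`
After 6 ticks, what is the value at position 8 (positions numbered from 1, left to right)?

_

_X_X_XX___XXXX
X_X_XXX__XX__X
_X_XX_X_XXX_X_
X_XXXX_XX_XX__
_XX__XXXXXXX__
XXX_XX_____X__
position 8 holds _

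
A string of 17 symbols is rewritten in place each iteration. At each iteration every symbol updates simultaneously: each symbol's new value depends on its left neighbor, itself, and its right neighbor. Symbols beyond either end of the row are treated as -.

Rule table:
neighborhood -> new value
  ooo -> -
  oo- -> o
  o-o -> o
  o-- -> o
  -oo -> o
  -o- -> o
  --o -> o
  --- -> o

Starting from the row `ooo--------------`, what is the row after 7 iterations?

o-ooooooooooooooo

o-ooooooooooooooo
ooo-------------o
o-ooooooooooooooo  (repeats iteration 1; period 2)
iteration 7: o-ooooooooooooooo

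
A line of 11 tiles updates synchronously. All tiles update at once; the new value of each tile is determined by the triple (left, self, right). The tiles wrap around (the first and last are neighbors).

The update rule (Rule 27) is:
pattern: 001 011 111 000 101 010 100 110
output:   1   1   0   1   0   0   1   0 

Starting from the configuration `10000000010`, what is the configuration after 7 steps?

01111111100
11000000011
00111111110
11100000001
00011111111
11110000000
10001111111

10001111111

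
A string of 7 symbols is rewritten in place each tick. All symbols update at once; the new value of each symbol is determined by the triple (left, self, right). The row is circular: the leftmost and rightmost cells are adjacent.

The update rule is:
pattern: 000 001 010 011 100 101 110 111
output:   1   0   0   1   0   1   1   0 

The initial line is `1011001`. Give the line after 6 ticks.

1010000

1111001
0001001
0100000
0001111
0101001
1010000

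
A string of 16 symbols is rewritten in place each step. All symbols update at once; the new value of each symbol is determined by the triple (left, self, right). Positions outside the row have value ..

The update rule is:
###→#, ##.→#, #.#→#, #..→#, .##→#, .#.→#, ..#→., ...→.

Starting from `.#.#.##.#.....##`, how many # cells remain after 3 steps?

13

.#########....##
.##########...##
.###########..##
count of #: 13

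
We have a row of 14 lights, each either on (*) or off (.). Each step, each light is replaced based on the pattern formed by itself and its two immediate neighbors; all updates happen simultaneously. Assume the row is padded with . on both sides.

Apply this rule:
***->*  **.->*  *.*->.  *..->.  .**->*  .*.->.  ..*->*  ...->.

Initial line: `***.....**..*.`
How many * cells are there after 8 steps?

9

***....***.*..
***...****....
***..*****....
***.******....
***.******....  (fixed point — unchanged through step 8)
count of *: 9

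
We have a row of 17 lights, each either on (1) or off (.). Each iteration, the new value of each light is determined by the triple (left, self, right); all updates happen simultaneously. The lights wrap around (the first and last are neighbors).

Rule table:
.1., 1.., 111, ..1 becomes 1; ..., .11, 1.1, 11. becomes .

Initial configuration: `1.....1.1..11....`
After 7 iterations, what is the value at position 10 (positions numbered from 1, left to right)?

1

iteration 1: 11...11.111..1..1
iteration 2: 1.1.1....1.11111.
iteration 3: 1.1.11..11..111..
iteration 4: 1.1...11..11.1.11
iteration 5: ..11.1..11...1..1
iteration 6: 11...111..1.11111
iteration 7: 1.1.1.1.111..1111
position 10 holds 1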